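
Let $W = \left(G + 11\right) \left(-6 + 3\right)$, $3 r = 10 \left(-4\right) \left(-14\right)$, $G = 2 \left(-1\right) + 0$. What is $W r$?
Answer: $-5040$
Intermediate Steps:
$G = -2$ ($G = -2 + 0 = -2$)
$r = \frac{560}{3}$ ($r = \frac{10 \left(-4\right) \left(-14\right)}{3} = \frac{\left(-40\right) \left(-14\right)}{3} = \frac{1}{3} \cdot 560 = \frac{560}{3} \approx 186.67$)
$W = -27$ ($W = \left(-2 + 11\right) \left(-6 + 3\right) = 9 \left(-3\right) = -27$)
$W r = \left(-27\right) \frac{560}{3} = -5040$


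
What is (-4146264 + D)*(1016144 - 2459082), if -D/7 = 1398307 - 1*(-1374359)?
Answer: 33988297812588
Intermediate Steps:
D = -19408662 (D = -7*(1398307 - 1*(-1374359)) = -7*(1398307 + 1374359) = -7*2772666 = -19408662)
(-4146264 + D)*(1016144 - 2459082) = (-4146264 - 19408662)*(1016144 - 2459082) = -23554926*(-1442938) = 33988297812588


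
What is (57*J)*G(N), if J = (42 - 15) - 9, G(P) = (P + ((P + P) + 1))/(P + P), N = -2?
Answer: 2565/2 ≈ 1282.5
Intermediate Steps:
G(P) = (1 + 3*P)/(2*P) (G(P) = (P + (2*P + 1))/((2*P)) = (P + (1 + 2*P))*(1/(2*P)) = (1 + 3*P)*(1/(2*P)) = (1 + 3*P)/(2*P))
J = 18 (J = 27 - 9 = 18)
(57*J)*G(N) = (57*18)*((½)*(1 + 3*(-2))/(-2)) = 1026*((½)*(-½)*(1 - 6)) = 1026*((½)*(-½)*(-5)) = 1026*(5/4) = 2565/2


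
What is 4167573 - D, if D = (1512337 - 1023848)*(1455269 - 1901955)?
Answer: 218205365027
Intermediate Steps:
D = -218201197454 (D = 488489*(-446686) = -218201197454)
4167573 - D = 4167573 - 1*(-218201197454) = 4167573 + 218201197454 = 218205365027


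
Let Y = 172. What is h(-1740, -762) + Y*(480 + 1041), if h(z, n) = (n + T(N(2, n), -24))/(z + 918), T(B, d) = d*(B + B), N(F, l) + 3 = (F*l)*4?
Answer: 35792179/137 ≈ 2.6126e+5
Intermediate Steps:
N(F, l) = -3 + 4*F*l (N(F, l) = -3 + (F*l)*4 = -3 + 4*F*l)
T(B, d) = 2*B*d (T(B, d) = d*(2*B) = 2*B*d)
h(z, n) = (144 - 383*n)/(918 + z) (h(z, n) = (n + 2*(-3 + 4*2*n)*(-24))/(z + 918) = (n + 2*(-3 + 8*n)*(-24))/(918 + z) = (n + (144 - 384*n))/(918 + z) = (144 - 383*n)/(918 + z))
h(-1740, -762) + Y*(480 + 1041) = (144 - 383*(-762))/(918 - 1740) + 172*(480 + 1041) = (144 + 291846)/(-822) + 172*1521 = -1/822*291990 + 261612 = -48665/137 + 261612 = 35792179/137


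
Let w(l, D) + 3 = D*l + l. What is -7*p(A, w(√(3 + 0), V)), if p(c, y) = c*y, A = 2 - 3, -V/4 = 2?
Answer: -21 - 49*√3 ≈ -105.87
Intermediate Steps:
V = -8 (V = -4*2 = -8)
w(l, D) = -3 + l + D*l (w(l, D) = -3 + (D*l + l) = -3 + (l + D*l) = -3 + l + D*l)
A = -1
-7*p(A, w(√(3 + 0), V)) = -(-7)*(-3 + √(3 + 0) - 8*√(3 + 0)) = -(-7)*(-3 + √3 - 8*√3) = -(-7)*(-3 - 7*√3) = -7*(3 + 7*√3) = -21 - 49*√3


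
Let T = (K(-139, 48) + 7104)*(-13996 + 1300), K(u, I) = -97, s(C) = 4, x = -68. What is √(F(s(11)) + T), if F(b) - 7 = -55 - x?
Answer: 2*I*√22240213 ≈ 9431.9*I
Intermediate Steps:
F(b) = 20 (F(b) = 7 + (-55 - 1*(-68)) = 7 + (-55 + 68) = 7 + 13 = 20)
T = -88960872 (T = (-97 + 7104)*(-13996 + 1300) = 7007*(-12696) = -88960872)
√(F(s(11)) + T) = √(20 - 88960872) = √(-88960852) = 2*I*√22240213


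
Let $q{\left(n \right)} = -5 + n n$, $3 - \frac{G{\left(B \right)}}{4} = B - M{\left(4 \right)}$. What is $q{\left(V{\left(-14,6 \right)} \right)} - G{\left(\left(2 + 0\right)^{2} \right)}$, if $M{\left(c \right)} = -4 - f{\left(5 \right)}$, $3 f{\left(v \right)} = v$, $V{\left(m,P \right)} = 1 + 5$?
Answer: $\frac{173}{3} \approx 57.667$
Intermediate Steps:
$V{\left(m,P \right)} = 6$
$f{\left(v \right)} = \frac{v}{3}$
$M{\left(c \right)} = - \frac{17}{3}$ ($M{\left(c \right)} = -4 - \frac{1}{3} \cdot 5 = -4 - \frac{5}{3} = - \frac{17}{3}$)
$G{\left(B \right)} = - \frac{32}{3} - 4 B$ ($G{\left(B \right)} = 12 - 4 \left(B - - \frac{17}{3}\right) = 12 - 4 \left(B + \frac{17}{3}\right) = 12 - 4 \left(\frac{17}{3} + B\right) = 12 - \left(\frac{68}{3} + 4 B\right) = - \frac{32}{3} - 4 B$)
$q{\left(n \right)} = -5 + n^{2}$
$q{\left(V{\left(-14,6 \right)} \right)} - G{\left(\left(2 + 0\right)^{2} \right)} = \left(-5 + 6^{2}\right) - \left(- \frac{32}{3} - 4 \left(2 + 0\right)^{2}\right) = \left(-5 + 36\right) - \left(- \frac{32}{3} - 4 \cdot 2^{2}\right) = 31 - \left(- \frac{32}{3} - 16\right) = 31 - - \frac{80}{3} = 31 + \frac{80}{3} = \frac{173}{3}$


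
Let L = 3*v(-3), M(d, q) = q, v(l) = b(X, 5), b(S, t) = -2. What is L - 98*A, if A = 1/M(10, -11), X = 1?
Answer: 32/11 ≈ 2.9091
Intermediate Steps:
v(l) = -2
L = -6 (L = 3*(-2) = -6)
A = -1/11 (A = 1/(-11) = -1/11 ≈ -0.090909)
L - 98*A = -6 - 98*(-1/11) = -6 + 98/11 = 32/11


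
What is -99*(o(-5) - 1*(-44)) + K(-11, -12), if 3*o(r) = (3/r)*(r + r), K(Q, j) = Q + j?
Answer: -4577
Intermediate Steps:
o(r) = 2 (o(r) = ((3/r)*(r + r))/3 = ((3/r)*(2*r))/3 = (⅓)*6 = 2)
-99*(o(-5) - 1*(-44)) + K(-11, -12) = -99*(2 - 1*(-44)) + (-11 - 12) = -99*(2 + 44) - 23 = -99*46 - 23 = -4554 - 23 = -4577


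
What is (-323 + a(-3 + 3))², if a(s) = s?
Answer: 104329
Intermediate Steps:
(-323 + a(-3 + 3))² = (-323 + (-3 + 3))² = (-323 + 0)² = (-323)² = 104329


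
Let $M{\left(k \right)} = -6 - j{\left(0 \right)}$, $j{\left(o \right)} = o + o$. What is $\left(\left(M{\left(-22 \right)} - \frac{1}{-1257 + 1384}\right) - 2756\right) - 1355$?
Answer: $- \frac{522860}{127} \approx -4117.0$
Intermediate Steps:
$j{\left(o \right)} = 2 o$
$M{\left(k \right)} = -6$ ($M{\left(k \right)} = -6 - 2 \cdot 0 = -6 - 0 = -6 + 0 = -6$)
$\left(\left(M{\left(-22 \right)} - \frac{1}{-1257 + 1384}\right) - 2756\right) - 1355 = \left(\left(-6 - \frac{1}{-1257 + 1384}\right) - 2756\right) - 1355 = \left(\left(-6 - \frac{1}{127}\right) - 2756\right) - 1355 = \left(- \frac{763}{127} - 2756\right) - 1355 = - \frac{350775}{127} - 1355 = - \frac{522860}{127}$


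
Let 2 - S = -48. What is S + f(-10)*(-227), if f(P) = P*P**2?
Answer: 227050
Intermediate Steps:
S = 50 (S = 2 - 1*(-48) = 2 + 48 = 50)
f(P) = P**3
S + f(-10)*(-227) = 50 + (-10)**3*(-227) = 50 - 1000*(-227) = 50 + 227000 = 227050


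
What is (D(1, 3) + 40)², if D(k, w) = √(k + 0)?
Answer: 1681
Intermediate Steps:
D(k, w) = √k
(D(1, 3) + 40)² = (√1 + 40)² = (1 + 40)² = 41² = 1681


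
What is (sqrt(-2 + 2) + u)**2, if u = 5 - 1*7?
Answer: 4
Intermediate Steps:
u = -2 (u = 5 - 7 = -2)
(sqrt(-2 + 2) + u)**2 = (sqrt(-2 + 2) - 2)**2 = (sqrt(0) - 2)**2 = (0 - 2)**2 = (-2)**2 = 4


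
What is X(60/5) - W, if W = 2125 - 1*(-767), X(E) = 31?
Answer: -2861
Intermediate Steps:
W = 2892 (W = 2125 + 767 = 2892)
X(60/5) - W = 31 - 1*2892 = 31 - 2892 = -2861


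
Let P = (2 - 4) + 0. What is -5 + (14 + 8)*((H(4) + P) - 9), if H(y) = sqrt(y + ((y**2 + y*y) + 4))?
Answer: -247 + 44*sqrt(10) ≈ -107.86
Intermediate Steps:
P = -2 (P = -2 + 0 = -2)
H(y) = sqrt(4 + y + 2*y**2) (H(y) = sqrt(y + ((y**2 + y**2) + 4)) = sqrt(y + (2*y**2 + 4)) = sqrt(y + (4 + 2*y**2)) = sqrt(4 + y + 2*y**2))
-5 + (14 + 8)*((H(4) + P) - 9) = -5 + (14 + 8)*((sqrt(4 + 4 + 2*4**2) - 2) - 9) = -5 + 22*((sqrt(4 + 4 + 2*16) - 2) - 9) = -5 + 22*((sqrt(4 + 4 + 32) - 2) - 9) = -5 + 22*((sqrt(40) - 2) - 9) = -5 + 22*((2*sqrt(10) - 2) - 9) = -5 + 22*((-2 + 2*sqrt(10)) - 9) = -5 + 22*(-11 + 2*sqrt(10)) = -5 + (-242 + 44*sqrt(10)) = -247 + 44*sqrt(10)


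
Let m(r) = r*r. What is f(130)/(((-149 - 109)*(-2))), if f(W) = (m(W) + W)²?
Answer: 72505225/129 ≈ 5.6206e+5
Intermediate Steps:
m(r) = r²
f(W) = (W + W²)² (f(W) = (W² + W)² = (W + W²)²)
f(130)/(((-149 - 109)*(-2))) = (130²*(1 + 130)²)/(((-149 - 109)*(-2))) = (16900*131²)/((-258*(-2))) = (16900*17161)/516 = 290020900*(1/516) = 72505225/129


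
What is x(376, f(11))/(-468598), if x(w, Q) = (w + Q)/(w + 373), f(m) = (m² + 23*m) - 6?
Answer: -372/175489951 ≈ -2.1198e-6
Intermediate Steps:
f(m) = -6 + m² + 23*m
x(w, Q) = (Q + w)/(373 + w)
x(376, f(11))/(-468598) = (((-6 + 11² + 23*11) + 376)/(373 + 376))/(-468598) = (((-6 + 121 + 253) + 376)/749)*(-1/468598) = ((368 + 376)/749)*(-1/468598) = ((1/749)*744)*(-1/468598) = (744/749)*(-1/468598) = -372/175489951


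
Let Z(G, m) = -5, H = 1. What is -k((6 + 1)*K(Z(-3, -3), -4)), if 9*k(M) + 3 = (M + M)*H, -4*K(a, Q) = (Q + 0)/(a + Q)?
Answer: 41/81 ≈ 0.50617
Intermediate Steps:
K(a, Q) = -Q/(4*(Q + a)) (K(a, Q) = -(Q + 0)/(4*(a + Q)) = -Q/(4*(Q + a)))
k(M) = -⅓ + 2*M/9 (k(M) = -⅓ + ((M + M)*1)/9 = -⅓ + ((2*M)*1)/9 = -⅓ + (2*M)/9 = -⅓ + 2*M/9)
-k((6 + 1)*K(Z(-3, -3), -4)) = -(-⅓ + 2*((6 + 1)*(-1*(-4)/(4*(-4) + 4*(-5))))/9) = -(-⅓ + 2*(7*(-1*(-4)/(-16 - 20)))/9) = -(-⅓ + 2*(7*(-1*(-4)/(-36)))/9) = -(-⅓ + 2*(7*(-1*(-4)*(-1/36)))/9) = -(-⅓ + 2*(7*(-⅑))/9) = -(-⅓ + (2/9)*(-7/9)) = -(-⅓ - 14/81) = -1*(-41/81) = 41/81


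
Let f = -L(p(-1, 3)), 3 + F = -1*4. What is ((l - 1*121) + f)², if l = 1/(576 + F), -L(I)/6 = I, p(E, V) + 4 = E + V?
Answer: 5726856976/323761 ≈ 17689.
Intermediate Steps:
p(E, V) = -4 + E + V (p(E, V) = -4 + (E + V) = -4 + E + V)
L(I) = -6*I
F = -7 (F = -3 - 1*4 = -3 - 4 = -7)
f = -12 (f = -(-6)*(-4 - 1 + 3) = -(-6)*(-2) = -1*12 = -12)
l = 1/569 (l = 1/(576 - 7) = 1/569 ≈ 0.0017575)
((l - 1*121) + f)² = ((1/569 - 1*121) - 12)² = ((1/569 - 121) - 12)² = (-68848/569 - 12)² = (-75676/569)² = 5726856976/323761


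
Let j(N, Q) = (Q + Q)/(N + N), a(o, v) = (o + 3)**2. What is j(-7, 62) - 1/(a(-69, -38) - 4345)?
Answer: -689/77 ≈ -8.9481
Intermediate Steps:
a(o, v) = (3 + o)**2
j(N, Q) = Q/N (j(N, Q) = (2*Q)/((2*N)) = (2*Q)*(1/(2*N)) = Q/N)
j(-7, 62) - 1/(a(-69, -38) - 4345) = 62/(-7) - 1/((3 - 69)**2 - 4345) = 62*(-1/7) - 1/((-66)**2 - 4345) = -62/7 - 1/(4356 - 4345) = -62/7 - 1/11 = -689/77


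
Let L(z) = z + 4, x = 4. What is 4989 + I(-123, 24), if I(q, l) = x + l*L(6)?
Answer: 5233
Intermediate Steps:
L(z) = 4 + z
I(q, l) = 4 + 10*l (I(q, l) = 4 + l*(4 + 6) = 4 + l*10 = 4 + 10*l)
4989 + I(-123, 24) = 4989 + (4 + 10*24) = 4989 + (4 + 240) = 4989 + 244 = 5233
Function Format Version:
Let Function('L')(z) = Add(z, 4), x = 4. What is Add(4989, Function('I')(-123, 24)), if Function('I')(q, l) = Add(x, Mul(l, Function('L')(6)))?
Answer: 5233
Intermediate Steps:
Function('L')(z) = Add(4, z)
Function('I')(q, l) = Add(4, Mul(10, l)) (Function('I')(q, l) = Add(4, Mul(l, Add(4, 6))) = Add(4, Mul(l, 10)) = Add(4, Mul(10, l)))
Add(4989, Function('I')(-123, 24)) = Add(4989, Add(4, Mul(10, 24))) = Add(4989, Add(4, 240)) = Add(4989, 244) = 5233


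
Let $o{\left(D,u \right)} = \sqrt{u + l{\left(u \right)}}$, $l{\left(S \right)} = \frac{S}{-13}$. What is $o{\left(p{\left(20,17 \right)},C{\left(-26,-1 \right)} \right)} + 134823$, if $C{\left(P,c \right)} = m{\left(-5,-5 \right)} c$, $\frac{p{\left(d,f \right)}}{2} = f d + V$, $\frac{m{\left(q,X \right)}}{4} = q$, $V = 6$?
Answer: $134823 + \frac{4 \sqrt{195}}{13} \approx 1.3483 \cdot 10^{5}$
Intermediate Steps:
$m{\left(q,X \right)} = 4 q$
$p{\left(d,f \right)} = 12 + 2 d f$ ($p{\left(d,f \right)} = 2 \left(f d + 6\right) = 2 \left(d f + 6\right) = 2 \left(6 + d f\right) = 12 + 2 d f$)
$l{\left(S \right)} = - \frac{S}{13}$ ($l{\left(S \right)} = S \left(- \frac{1}{13}\right) = - \frac{S}{13}$)
$C{\left(P,c \right)} = - 20 c$ ($C{\left(P,c \right)} = 4 \left(-5\right) c = - 20 c$)
$o{\left(D,u \right)} = \frac{2 \sqrt{39} \sqrt{u}}{13}$ ($o{\left(D,u \right)} = \sqrt{u - \frac{u}{13}} = \sqrt{\frac{12 u}{13}} = \frac{2 \sqrt{39} \sqrt{u}}{13}$)
$o{\left(p{\left(20,17 \right)},C{\left(-26,-1 \right)} \right)} + 134823 = \frac{2 \sqrt{39} \sqrt{\left(-20\right) \left(-1\right)}}{13} + 134823 = \frac{2 \sqrt{39} \sqrt{20}}{13} + 134823 = \frac{2 \sqrt{39} \cdot 2 \sqrt{5}}{13} + 134823 = \frac{4 \sqrt{195}}{13} + 134823 = 134823 + \frac{4 \sqrt{195}}{13}$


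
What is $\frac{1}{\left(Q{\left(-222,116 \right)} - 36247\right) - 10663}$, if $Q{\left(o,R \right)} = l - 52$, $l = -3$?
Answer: $- \frac{1}{46965} \approx -2.1292 \cdot 10^{-5}$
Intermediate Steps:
$Q{\left(o,R \right)} = -55$ ($Q{\left(o,R \right)} = -3 - 52 = -55$)
$\frac{1}{\left(Q{\left(-222,116 \right)} - 36247\right) - 10663} = \frac{1}{\left(-55 - 36247\right) - 10663} = \frac{1}{-36302 - 10663} = \frac{1}{-46965} = - \frac{1}{46965}$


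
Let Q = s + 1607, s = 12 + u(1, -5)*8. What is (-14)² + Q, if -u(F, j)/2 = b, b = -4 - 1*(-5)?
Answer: 1799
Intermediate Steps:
b = 1 (b = -4 + 5 = 1)
u(F, j) = -2 (u(F, j) = -2*1 = -2)
s = -4 (s = 12 - 2*8 = 12 - 16 = -4)
Q = 1603 (Q = -4 + 1607 = 1603)
(-14)² + Q = (-14)² + 1603 = 196 + 1603 = 1799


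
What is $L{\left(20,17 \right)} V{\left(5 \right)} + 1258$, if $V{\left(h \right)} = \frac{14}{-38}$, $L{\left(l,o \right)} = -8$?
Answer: $\frac{23958}{19} \approx 1260.9$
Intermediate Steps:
$V{\left(h \right)} = - \frac{7}{19}$ ($V{\left(h \right)} = 14 \left(- \frac{1}{38}\right) = - \frac{7}{19}$)
$L{\left(20,17 \right)} V{\left(5 \right)} + 1258 = \left(-8\right) \left(- \frac{7}{19}\right) + 1258 = \frac{56}{19} + 1258 = \frac{23958}{19}$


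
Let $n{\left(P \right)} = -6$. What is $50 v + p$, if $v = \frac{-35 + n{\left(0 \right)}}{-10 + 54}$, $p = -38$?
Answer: $- \frac{1861}{22} \approx -84.591$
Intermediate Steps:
$v = - \frac{41}{44}$ ($v = \frac{-35 - 6}{-10 + 54} = - \frac{41}{44} \approx -0.93182$)
$50 v + p = 50 \left(- \frac{41}{44}\right) - 38 = - \frac{1025}{22} - 38 = - \frac{1861}{22}$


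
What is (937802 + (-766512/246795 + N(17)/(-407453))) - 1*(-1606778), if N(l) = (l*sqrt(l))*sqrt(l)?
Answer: 85291980899040203/33519121045 ≈ 2.5446e+6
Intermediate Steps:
N(l) = l**2 (N(l) = l**(3/2)*sqrt(l) = l**2)
(937802 + (-766512/246795 + N(17)/(-407453))) - 1*(-1606778) = (937802 + (-766512/246795 + 17**2/(-407453))) - 1*(-1606778) = (937802 + (-766512*1/246795 + 289*(-1/407453))) + 1606778 = (937802 + (-255504/82265 - 289/407453)) + 1606778 = (937802 - 104129645897/33519121045) + 1606778 = 31434194624597193/33519121045 + 1606778 = 85291980899040203/33519121045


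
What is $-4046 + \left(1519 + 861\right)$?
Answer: $-1666$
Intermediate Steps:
$-4046 + \left(1519 + 861\right) = -4046 + 2380 = -1666$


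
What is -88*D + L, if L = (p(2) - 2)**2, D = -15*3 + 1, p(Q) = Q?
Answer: 3872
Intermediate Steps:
D = -44 (D = -5*9 + 1 = -45 + 1 = -44)
L = 0 (L = (2 - 2)**2 = 0**2 = 0)
-88*D + L = -88*(-44) + 0 = 3872 + 0 = 3872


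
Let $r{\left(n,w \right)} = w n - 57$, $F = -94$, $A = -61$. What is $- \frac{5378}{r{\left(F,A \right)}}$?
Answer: $- \frac{5378}{5677} \approx -0.94733$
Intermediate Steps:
$r{\left(n,w \right)} = -57 + n w$ ($r{\left(n,w \right)} = n w - 57 = -57 + n w$)
$- \frac{5378}{r{\left(F,A \right)}} = - \frac{5378}{-57 - -5734} = - \frac{5378}{-57 + 5734} = - \frac{5378}{5677}$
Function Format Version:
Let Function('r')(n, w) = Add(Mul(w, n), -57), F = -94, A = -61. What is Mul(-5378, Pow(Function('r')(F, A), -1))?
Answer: Rational(-5378, 5677) ≈ -0.94733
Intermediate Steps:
Function('r')(n, w) = Add(-57, Mul(n, w)) (Function('r')(n, w) = Add(Mul(n, w), -57) = Add(-57, Mul(n, w)))
Mul(-5378, Pow(Function('r')(F, A), -1)) = Mul(-5378, Pow(Add(-57, Mul(-94, -61)), -1)) = Mul(-5378, Pow(Add(-57, 5734), -1)) = Mul(-5378, Pow(5677, -1)) = Mul(-5378, Rational(1, 5677)) = Rational(-5378, 5677)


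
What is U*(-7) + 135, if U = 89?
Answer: -488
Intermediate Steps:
U*(-7) + 135 = 89*(-7) + 135 = -623 + 135 = -488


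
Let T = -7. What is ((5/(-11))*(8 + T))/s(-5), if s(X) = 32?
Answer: -5/352 ≈ -0.014205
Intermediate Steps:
((5/(-11))*(8 + T))/s(-5) = ((5/(-11))*(8 - 7))/32 = ((5*(-1/11))*1)*(1/32) = -5/11*1*(1/32) = -5/11*1/32 = -5/352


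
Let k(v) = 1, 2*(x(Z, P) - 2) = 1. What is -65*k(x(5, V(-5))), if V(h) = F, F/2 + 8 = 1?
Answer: -65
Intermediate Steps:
F = -14 (F = -16 + 2*1 = -16 + 2 = -14)
V(h) = -14
x(Z, P) = 5/2 (x(Z, P) = 2 + (1/2)*1 = 2 + 1/2 = 5/2)
-65*k(x(5, V(-5))) = -65*1 = -65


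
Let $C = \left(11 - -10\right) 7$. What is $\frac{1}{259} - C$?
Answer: $- \frac{38072}{259} \approx -147.0$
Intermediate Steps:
$C = 147$ ($C = \left(11 + 10\right) 7 = 21 \cdot 7 = 147$)
$\frac{1}{259} - C = \frac{1}{259} - 147 = - \frac{38072}{259}$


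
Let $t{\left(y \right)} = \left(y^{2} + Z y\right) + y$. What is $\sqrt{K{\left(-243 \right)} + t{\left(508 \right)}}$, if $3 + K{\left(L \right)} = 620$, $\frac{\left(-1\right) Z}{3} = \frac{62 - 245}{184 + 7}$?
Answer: $\frac{\sqrt{9508742281}}{191} \approx 510.54$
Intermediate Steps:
$Z = \frac{549}{191}$ ($Z = - 3 \frac{62 - 245}{184 + 7} = - 3 \left(- \frac{183}{191}\right) = - 3 \left(\left(-183\right) \frac{1}{191}\right) = \left(-3\right) \left(- \frac{183}{191}\right) = \frac{549}{191} \approx 2.8743$)
$K{\left(L \right)} = 617$ ($K{\left(L \right)} = -3 + 620 = 617$)
$t{\left(y \right)} = y^{2} + \frac{740 y}{191}$ ($t{\left(y \right)} = \left(y^{2} + \frac{549 y}{191}\right) + y = y^{2} + \frac{740 y}{191}$)
$\sqrt{K{\left(-243 \right)} + t{\left(508 \right)}} = \sqrt{617 + \frac{1}{191} \cdot 508 \left(740 + 191 \cdot 508\right)} = \sqrt{617 + \frac{1}{191} \cdot 508 \left(740 + 97028\right)} = \sqrt{617 + \frac{1}{191} \cdot 508 \cdot 97768} = \sqrt{617 + \frac{49666144}{191}} = \sqrt{\frac{49783991}{191}} = \frac{\sqrt{9508742281}}{191}$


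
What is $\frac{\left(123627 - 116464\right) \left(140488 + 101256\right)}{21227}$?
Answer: $\frac{1731612272}{21227} \approx 81576.0$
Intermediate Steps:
$\frac{\left(123627 - 116464\right) \left(140488 + 101256\right)}{21227} = 7163 \cdot 241744 \cdot \frac{1}{21227} = 1731612272 \cdot \frac{1}{21227} = \frac{1731612272}{21227}$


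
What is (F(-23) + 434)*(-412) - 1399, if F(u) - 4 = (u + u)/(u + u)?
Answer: -182267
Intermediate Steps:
F(u) = 5 (F(u) = 4 + (u + u)/(u + u) = 4 + (2*u)/((2*u)) = 4 + (2*u)*(1/(2*u)) = 4 + 1 = 5)
(F(-23) + 434)*(-412) - 1399 = (5 + 434)*(-412) - 1399 = 439*(-412) - 1399 = -180868 - 1399 = -182267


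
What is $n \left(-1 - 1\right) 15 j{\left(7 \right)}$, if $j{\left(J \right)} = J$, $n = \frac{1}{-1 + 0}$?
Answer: $210$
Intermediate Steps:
$n = -1$ ($n = \frac{1}{-1} = -1$)
$n \left(-1 - 1\right) 15 j{\left(7 \right)} = - (-1 - 1) 15 \cdot 7 = \left(-1\right) \left(-2\right) 15 \cdot 7 = 2 \cdot 15 \cdot 7 = 30 \cdot 7 = 210$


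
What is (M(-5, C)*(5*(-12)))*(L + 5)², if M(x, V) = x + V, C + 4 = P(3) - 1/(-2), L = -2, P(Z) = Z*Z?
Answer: -270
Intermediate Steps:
P(Z) = Z²
C = 11/2 (C = -4 + (3² - 1/(-2)) = -4 + (9 - (-1)/2) = -4 + (9 - 1*(-½)) = -4 + (9 + ½) = -4 + 19/2 = 11/2 ≈ 5.5000)
M(x, V) = V + x
(M(-5, C)*(5*(-12)))*(L + 5)² = ((11/2 - 5)*(5*(-12)))*(-2 + 5)² = ((½)*(-60))*3² = -30*9 = -270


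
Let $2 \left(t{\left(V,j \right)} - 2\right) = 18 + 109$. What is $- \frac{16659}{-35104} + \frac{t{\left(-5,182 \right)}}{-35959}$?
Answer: $\frac{596741669}{1262304736} \approx 0.47274$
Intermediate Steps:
$t{\left(V,j \right)} = \frac{131}{2}$ ($t{\left(V,j \right)} = 2 + \frac{18 + 109}{2} = 2 + \frac{1}{2} \cdot 127 = 2 + \frac{127}{2} = \frac{131}{2}$)
$- \frac{16659}{-35104} + \frac{t{\left(-5,182 \right)}}{-35959} = - \frac{16659}{-35104} + \frac{131}{2 \left(-35959\right)} = \left(-16659\right) \left(- \frac{1}{35104}\right) + \frac{131}{2} \left(- \frac{1}{35959}\right) = \frac{16659}{35104} - \frac{131}{71918} = \frac{596741669}{1262304736}$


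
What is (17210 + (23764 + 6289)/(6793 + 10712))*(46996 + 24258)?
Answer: 21468196253162/17505 ≈ 1.2264e+9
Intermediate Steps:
(17210 + (23764 + 6289)/(6793 + 10712))*(46996 + 24258) = (17210 + 30053/17505)*71254 = (301291103/17505)*71254 = 21468196253162/17505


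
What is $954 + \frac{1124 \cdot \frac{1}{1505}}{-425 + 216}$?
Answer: $\frac{300074806}{314545} \approx 954.0$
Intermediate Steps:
$954 + \frac{1124 \cdot \frac{1}{1505}}{-425 + 216} = 954 + \frac{1124 \cdot \frac{1}{1505}}{-209} = 954 + \frac{1124}{1505} \left(- \frac{1}{209}\right) = 954 - \frac{1124}{314545} = \frac{300074806}{314545}$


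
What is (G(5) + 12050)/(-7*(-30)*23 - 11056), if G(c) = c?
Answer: -12055/6226 ≈ -1.9362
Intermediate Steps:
(G(5) + 12050)/(-7*(-30)*23 - 11056) = (5 + 12050)/(-7*(-30)*23 - 11056) = 12055/(210*23 - 11056) = 12055/(4830 - 11056) = 12055/(-6226) = 12055*(-1/6226) = -12055/6226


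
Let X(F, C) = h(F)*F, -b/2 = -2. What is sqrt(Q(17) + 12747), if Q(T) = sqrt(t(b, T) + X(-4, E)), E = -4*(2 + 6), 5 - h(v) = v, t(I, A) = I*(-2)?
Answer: sqrt(12747 + 2*I*sqrt(11)) ≈ 112.9 + 0.0294*I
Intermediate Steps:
b = 4 (b = -2*(-2) = 4)
t(I, A) = -2*I
h(v) = 5 - v
E = -32 (E = -4*8 = -32)
X(F, C) = F*(5 - F) (X(F, C) = (5 - F)*F = F*(5 - F))
Q(T) = 2*I*sqrt(11) (Q(T) = sqrt(-2*4 - 4*(5 - 1*(-4))) = sqrt(-8 - 4*(5 + 4)) = sqrt(-8 - 4*9) = sqrt(-8 - 36) = sqrt(-44) = 2*I*sqrt(11))
sqrt(Q(17) + 12747) = sqrt(2*I*sqrt(11) + 12747) = sqrt(12747 + 2*I*sqrt(11))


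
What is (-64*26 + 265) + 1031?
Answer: -368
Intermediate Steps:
(-64*26 + 265) + 1031 = (-1664 + 265) + 1031 = -1399 + 1031 = -368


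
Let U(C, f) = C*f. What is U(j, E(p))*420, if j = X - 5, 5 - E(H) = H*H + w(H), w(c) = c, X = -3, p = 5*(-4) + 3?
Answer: 897120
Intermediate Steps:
p = -17 (p = -20 + 3 = -17)
E(H) = 5 - H - H² (E(H) = 5 - (H*H + H) = 5 - (H² + H) = 5 - (H + H²) = 5 + (-H - H²) = 5 - H - H²)
j = -8 (j = -3 - 5 = -8)
U(j, E(p))*420 = -8*(5 - 1*(-17) - 1*(-17)²)*420 = -8*(5 + 17 - 1*289)*420 = -8*(5 + 17 - 289)*420 = -8*(-267)*420 = 2136*420 = 897120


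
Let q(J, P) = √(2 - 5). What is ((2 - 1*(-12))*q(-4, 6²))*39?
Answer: 546*I*√3 ≈ 945.7*I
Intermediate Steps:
q(J, P) = I*√3 (q(J, P) = √(-3) = I*√3)
((2 - 1*(-12))*q(-4, 6²))*39 = ((2 - 1*(-12))*(I*√3))*39 = ((2 + 12)*(I*√3))*39 = (14*(I*√3))*39 = (14*I*√3)*39 = 546*I*√3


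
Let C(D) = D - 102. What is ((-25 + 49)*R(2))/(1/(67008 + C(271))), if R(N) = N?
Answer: 3224496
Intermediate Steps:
C(D) = -102 + D
((-25 + 49)*R(2))/(1/(67008 + C(271))) = ((-25 + 49)*2)/(1/(67008 + (-102 + 271))) = (24*2)/(1/(67008 + 169)) = 48/(1/67177) = 48*67177 = 3224496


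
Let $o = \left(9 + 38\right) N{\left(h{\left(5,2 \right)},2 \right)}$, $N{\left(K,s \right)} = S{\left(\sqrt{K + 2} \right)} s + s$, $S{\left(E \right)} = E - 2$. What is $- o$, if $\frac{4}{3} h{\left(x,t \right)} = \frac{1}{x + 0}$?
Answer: $94 - \frac{47 \sqrt{215}}{5} \approx -43.831$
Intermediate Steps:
$h{\left(x,t \right)} = \frac{3}{4 x}$ ($h{\left(x,t \right)} = \frac{3}{4 \left(x + 0\right)} = \frac{3}{4 x}$)
$S{\left(E \right)} = -2 + E$
$N{\left(K,s \right)} = s + s \left(-2 + \sqrt{2 + K}\right)$ ($N{\left(K,s \right)} = \left(-2 + \sqrt{K + 2}\right) s + s = \left(-2 + \sqrt{2 + K}\right) s + s = s \left(-2 + \sqrt{2 + K}\right) + s = s + s \left(-2 + \sqrt{2 + K}\right)$)
$o = -94 + \frac{47 \sqrt{215}}{5}$ ($o = \left(9 + 38\right) 2 \left(-1 + \sqrt{2 + \frac{3}{4 \cdot 5}}\right) = 47 \cdot 2 \left(-1 + \sqrt{2 + \frac{3}{4} \cdot \frac{1}{5}}\right) = 47 \cdot 2 \left(-1 + \sqrt{2 + \frac{3}{20}}\right) = 47 \cdot 2 \left(-1 + \sqrt{\frac{43}{20}}\right) = 47 \cdot 2 \left(-1 + \frac{\sqrt{215}}{10}\right) = 47 \left(-2 + \frac{\sqrt{215}}{5}\right) = -94 + \frac{47 \sqrt{215}}{5} \approx 43.831$)
$- o = - (-94 + \frac{47 \sqrt{215}}{5}) = 94 - \frac{47 \sqrt{215}}{5}$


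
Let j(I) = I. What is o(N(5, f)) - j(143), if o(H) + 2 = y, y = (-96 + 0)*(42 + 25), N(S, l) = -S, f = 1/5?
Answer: -6577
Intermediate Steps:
f = ⅕ ≈ 0.20000
y = -6432 (y = -96*67 = -6432)
o(H) = -6434 (o(H) = -2 - 6432 = -6434)
o(N(5, f)) - j(143) = -6434 - 1*143 = -6434 - 143 = -6577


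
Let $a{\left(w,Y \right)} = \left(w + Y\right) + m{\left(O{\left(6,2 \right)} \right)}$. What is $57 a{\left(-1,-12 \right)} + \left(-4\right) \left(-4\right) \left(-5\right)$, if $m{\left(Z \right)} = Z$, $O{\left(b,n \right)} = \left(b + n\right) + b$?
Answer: $-23$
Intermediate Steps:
$O{\left(b,n \right)} = n + 2 b$
$a{\left(w,Y \right)} = 14 + Y + w$ ($a{\left(w,Y \right)} = \left(w + Y\right) + \left(2 + 2 \cdot 6\right) = \left(Y + w\right) + \left(2 + 12\right) = \left(Y + w\right) + 14 = 14 + Y + w$)
$57 a{\left(-1,-12 \right)} + \left(-4\right) \left(-4\right) \left(-5\right) = 57 \left(14 - 12 - 1\right) + \left(-4\right) \left(-4\right) \left(-5\right) = 57 \cdot 1 + 16 \left(-5\right) = 57 - 80 = -23$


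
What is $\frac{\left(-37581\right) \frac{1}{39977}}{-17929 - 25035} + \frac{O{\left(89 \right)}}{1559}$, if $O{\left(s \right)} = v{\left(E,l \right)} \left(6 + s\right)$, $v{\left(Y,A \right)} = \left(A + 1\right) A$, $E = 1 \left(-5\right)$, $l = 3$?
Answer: $\frac{1958090472699}{2677694479852} \approx 0.73126$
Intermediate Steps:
$E = -5$
$v{\left(Y,A \right)} = A \left(1 + A\right)$ ($v{\left(Y,A \right)} = \left(1 + A\right) A = A \left(1 + A\right)$)
$O{\left(s \right)} = 72 + 12 s$ ($O{\left(s \right)} = 3 \left(1 + 3\right) \left(6 + s\right) = 3 \cdot 4 \left(6 + s\right) = 12 \left(6 + s\right) = 72 + 12 s$)
$\frac{\left(-37581\right) \frac{1}{39977}}{-17929 - 25035} + \frac{O{\left(89 \right)}}{1559} = \frac{\left(-37581\right) \frac{1}{39977}}{-17929 - 25035} + \frac{72 + 12 \cdot 89}{1559} = \frac{\left(-37581\right) \frac{1}{39977}}{-17929 - 25035} + \left(72 + 1068\right) \frac{1}{1559} = - \frac{37581}{39977 \left(-42964\right)} + 1140 \cdot \frac{1}{1559} = \left(- \frac{37581}{39977}\right) \left(- \frac{1}{42964}\right) + \frac{1140}{1559} = \frac{37581}{1717571828} + \frac{1140}{1559} = \frac{1958090472699}{2677694479852}$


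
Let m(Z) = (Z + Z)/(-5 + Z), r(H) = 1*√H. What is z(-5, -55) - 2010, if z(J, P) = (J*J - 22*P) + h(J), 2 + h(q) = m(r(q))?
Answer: -2330/3 - I*√5/3 ≈ -776.67 - 0.74536*I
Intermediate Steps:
r(H) = √H
m(Z) = 2*Z/(-5 + Z) (m(Z) = (2*Z)/(-5 + Z) = 2*Z/(-5 + Z))
h(q) = -2 + 2*√q/(-5 + √q)
z(J, P) = J² - 22*P + 10/(-5 + √J) (z(J, P) = (J*J - 22*P) + 10/(-5 + √J) = (J² - 22*P) + 10/(-5 + √J) = J² - 22*P + 10/(-5 + √J))
z(-5, -55) - 2010 = (2*√(-5) + (-5 + √(-5))*(-2 + (-5)² - 22*(-55)))/(-5 + √(-5)) - 2010 = (2*(I*√5) + (-5 + I*√5)*(-2 + 25 + 1210))/(-5 + I*√5) - 2010 = (2*I*√5 + (-5 + I*√5)*1233)/(-5 + I*√5) - 2010 = (2*I*√5 + (-6165 + 1233*I*√5))/(-5 + I*√5) - 2010 = (-6165 + 1235*I*√5)/(-5 + I*√5) - 2010 = -2010 + (-6165 + 1235*I*√5)/(-5 + I*√5)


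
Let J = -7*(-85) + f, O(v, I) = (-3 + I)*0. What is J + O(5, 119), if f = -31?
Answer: 564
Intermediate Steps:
O(v, I) = 0
J = 564 (J = -7*(-85) - 31 = 595 - 31 = 564)
J + O(5, 119) = 564 + 0 = 564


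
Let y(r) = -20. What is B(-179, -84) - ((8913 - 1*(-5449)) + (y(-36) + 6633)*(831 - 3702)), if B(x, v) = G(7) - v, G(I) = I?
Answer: 18971652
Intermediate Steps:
B(x, v) = 7 - v
B(-179, -84) - ((8913 - 1*(-5449)) + (y(-36) + 6633)*(831 - 3702)) = (7 - 1*(-84)) - ((8913 - 1*(-5449)) + (-20 + 6633)*(831 - 3702)) = (7 + 84) - ((8913 + 5449) + 6613*(-2871)) = 91 - (14362 - 18985923) = 91 - 1*(-18971561) = 91 + 18971561 = 18971652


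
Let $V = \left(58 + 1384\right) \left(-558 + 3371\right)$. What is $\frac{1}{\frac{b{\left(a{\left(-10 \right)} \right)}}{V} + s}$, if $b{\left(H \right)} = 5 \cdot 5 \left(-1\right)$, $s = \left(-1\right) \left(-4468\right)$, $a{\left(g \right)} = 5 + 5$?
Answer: $\frac{4056346}{18123753903} \approx 0.00022381$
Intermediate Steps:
$a{\left(g \right)} = 10$
$s = 4468$
$b{\left(H \right)} = -25$ ($b{\left(H \right)} = 25 \left(-1\right) = -25$)
$V = 4056346$ ($V = 1442 \cdot 2813 = 4056346$)
$\frac{1}{\frac{b{\left(a{\left(-10 \right)} \right)}}{V} + s} = \frac{1}{- \frac{25}{4056346} + 4468} = \frac{1}{\frac{18123753903}{4056346}} = \frac{4056346}{18123753903}$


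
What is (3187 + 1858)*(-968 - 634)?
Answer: -8082090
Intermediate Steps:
(3187 + 1858)*(-968 - 634) = 5045*(-1602) = -8082090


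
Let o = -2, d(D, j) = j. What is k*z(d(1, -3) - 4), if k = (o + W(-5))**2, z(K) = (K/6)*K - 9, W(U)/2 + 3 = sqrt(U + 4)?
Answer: -50 + 80*I/3 ≈ -50.0 + 26.667*I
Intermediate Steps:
W(U) = -6 + 2*sqrt(4 + U) (W(U) = -6 + 2*sqrt(U + 4) = -6 + 2*sqrt(4 + U))
z(K) = -9 + K**2/6 (z(K) = (K*(1/6))*K - 9 = (K/6)*K - 9 = K**2/6 - 9 = -9 + K**2/6)
k = (-8 + 2*I)**2 (k = (-2 + (-6 + 2*sqrt(4 - 5)))**2 = (-2 + (-6 + 2*sqrt(-1)))**2 = (-2 + (-6 + 2*I))**2 = (-8 + 2*I)**2 ≈ 60.0 - 32.0*I)
k*z(d(1, -3) - 4) = (60 - 32*I)*(-9 + (-3 - 4)**2/6) = (60 - 32*I)*(-9 + (1/6)*(-7)**2) = (60 - 32*I)*(-9 + (1/6)*49) = (60 - 32*I)*(-9 + 49/6) = (60 - 32*I)*(-5/6) = -50 + 80*I/3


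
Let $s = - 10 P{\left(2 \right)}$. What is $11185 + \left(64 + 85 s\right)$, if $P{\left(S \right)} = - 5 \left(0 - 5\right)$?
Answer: $-10001$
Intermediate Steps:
$P{\left(S \right)} = 25$ ($P{\left(S \right)} = \left(-5\right) \left(-5\right) = 25$)
$s = -250$ ($s = \left(-10\right) 25 = -250$)
$11185 + \left(64 + 85 s\right) = 11185 + \left(64 + 85 \left(-250\right)\right) = 11185 + \left(64 - 21250\right) = 11185 - 21186 = -10001$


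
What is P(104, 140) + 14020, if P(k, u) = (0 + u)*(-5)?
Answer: 13320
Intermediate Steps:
P(k, u) = -5*u (P(k, u) = u*(-5) = -5*u)
P(104, 140) + 14020 = -5*140 + 14020 = -700 + 14020 = 13320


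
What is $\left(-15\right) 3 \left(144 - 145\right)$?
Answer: $45$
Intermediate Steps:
$\left(-15\right) 3 \left(144 - 145\right) = \left(-45\right) \left(-1\right) = 45$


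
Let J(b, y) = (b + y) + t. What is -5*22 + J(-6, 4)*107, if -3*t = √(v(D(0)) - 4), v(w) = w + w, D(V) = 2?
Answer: -324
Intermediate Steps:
v(w) = 2*w
t = 0 (t = -√(2*2 - 4)/3 = -√(4 - 4)/3 = -√0/3 = -⅓*0 = 0)
J(b, y) = b + y (J(b, y) = (b + y) + 0 = b + y)
-5*22 + J(-6, 4)*107 = -5*22 + (-6 + 4)*107 = -110 - 2*107 = -110 - 214 = -324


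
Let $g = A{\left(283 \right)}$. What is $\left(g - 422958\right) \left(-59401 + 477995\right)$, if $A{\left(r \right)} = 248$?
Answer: $-176943869740$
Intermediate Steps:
$g = 248$
$\left(g - 422958\right) \left(-59401 + 477995\right) = \left(248 - 422958\right) \left(-59401 + 477995\right) = \left(-422710\right) 418594 = -176943869740$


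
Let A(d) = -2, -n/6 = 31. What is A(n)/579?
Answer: -2/579 ≈ -0.0034542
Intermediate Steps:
n = -186 (n = -6*31 = -186)
A(n)/579 = -2/579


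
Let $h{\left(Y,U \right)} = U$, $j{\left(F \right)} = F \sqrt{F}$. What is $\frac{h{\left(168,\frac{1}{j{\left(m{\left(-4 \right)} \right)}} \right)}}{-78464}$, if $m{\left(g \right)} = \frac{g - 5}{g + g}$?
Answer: $- \frac{\sqrt{2}}{132408} \approx -1.0681 \cdot 10^{-5}$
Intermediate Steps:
$m{\left(g \right)} = \frac{-5 + g}{2 g}$
$j{\left(F \right)} = F^{\frac{3}{2}}$
$\frac{h{\left(168,\frac{1}{j{\left(m{\left(-4 \right)} \right)}} \right)}}{-78464} = \frac{1}{\left(\frac{-5 - 4}{2 \left(-4\right)}\right)^{\frac{3}{2}} \left(-78464\right)} = \frac{1}{\left(\frac{1}{2} \left(- \frac{1}{4}\right) \left(-9\right)\right)^{\frac{3}{2}}} \left(- \frac{1}{78464}\right) = \frac{1}{\left(\frac{9}{8}\right)^{\frac{3}{2}}} \left(- \frac{1}{78464}\right) = \frac{1}{\frac{27}{32} \sqrt{2}} \left(- \frac{1}{78464}\right) = \frac{16 \sqrt{2}}{27} \left(- \frac{1}{78464}\right) = - \frac{\sqrt{2}}{132408}$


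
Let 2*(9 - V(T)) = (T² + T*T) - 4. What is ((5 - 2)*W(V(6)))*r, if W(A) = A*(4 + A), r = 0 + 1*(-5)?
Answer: -7875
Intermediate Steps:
r = -5 (r = 0 - 5 = -5)
V(T) = 11 - T² (V(T) = 9 - ((T² + T*T) - 4)/2 = 9 - ((T² + T²) - 4)/2 = 9 - (2*T² - 4)/2 = 9 - (-4 + 2*T²)/2 = 9 + (2 - T²) = 11 - T²)
((5 - 2)*W(V(6)))*r = ((5 - 2)*((11 - 1*6²)*(4 + (11 - 1*6²))))*(-5) = (3*((11 - 1*36)*(4 + (11 - 1*36))))*(-5) = (3*((11 - 36)*(4 + (11 - 36))))*(-5) = (3*(-25*(4 - 25)))*(-5) = (3*(-25*(-21)))*(-5) = (3*525)*(-5) = 1575*(-5) = -7875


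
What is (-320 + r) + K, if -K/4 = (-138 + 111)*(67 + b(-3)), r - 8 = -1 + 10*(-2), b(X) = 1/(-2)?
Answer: 6849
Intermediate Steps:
b(X) = -1/2
r = -13 (r = 8 + (-1 + 10*(-2)) = 8 + (-1 - 20) = 8 - 21 = -13)
K = 7182 (K = -4*(-138 + 111)*(67 - 1/2) = -(-108)*133/2 = -4*(-3591/2) = 7182)
(-320 + r) + K = (-320 - 13) + 7182 = -333 + 7182 = 6849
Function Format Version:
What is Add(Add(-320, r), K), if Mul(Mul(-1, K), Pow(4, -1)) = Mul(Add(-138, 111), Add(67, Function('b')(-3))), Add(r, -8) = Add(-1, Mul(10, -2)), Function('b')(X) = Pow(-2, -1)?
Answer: 6849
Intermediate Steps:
Function('b')(X) = Rational(-1, 2)
r = -13 (r = Add(8, Add(-1, Mul(10, -2))) = Add(8, Add(-1, -20)) = Add(8, -21) = -13)
K = 7182 (K = Mul(-4, Mul(Add(-138, 111), Add(67, Rational(-1, 2)))) = Mul(-4, Mul(-27, Rational(133, 2))) = Mul(-4, Rational(-3591, 2)) = 7182)
Add(Add(-320, r), K) = Add(Add(-320, -13), 7182) = Add(-333, 7182) = 6849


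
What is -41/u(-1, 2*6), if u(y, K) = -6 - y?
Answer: 41/5 ≈ 8.2000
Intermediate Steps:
-41/u(-1, 2*6) = -41/(-6 - 1*(-1)) = -41/(-6 + 1) = -41/(-5) = -41*(-⅕) = 41/5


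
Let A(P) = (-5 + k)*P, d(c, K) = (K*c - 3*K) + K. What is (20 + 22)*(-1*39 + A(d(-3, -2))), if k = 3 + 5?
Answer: -378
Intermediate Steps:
d(c, K) = -2*K + K*c (d(c, K) = (-3*K + K*c) + K = -2*K + K*c)
k = 8
A(P) = 3*P (A(P) = (-5 + 8)*P = 3*P)
(20 + 22)*(-1*39 + A(d(-3, -2))) = (20 + 22)*(-1*39 + 3*(-2*(-2 - 3))) = 42*(-39 + 3*(-2*(-5))) = 42*(-39 + 3*10) = 42*(-39 + 30) = 42*(-9) = -378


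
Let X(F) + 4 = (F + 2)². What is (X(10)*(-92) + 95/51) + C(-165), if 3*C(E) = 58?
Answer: -655799/51 ≈ -12859.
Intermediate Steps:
X(F) = -4 + (2 + F)² (X(F) = -4 + (F + 2)² = -4 + (2 + F)²)
C(E) = 58/3 (C(E) = (⅓)*58 = 58/3)
(X(10)*(-92) + 95/51) + C(-165) = ((10*(4 + 10))*(-92) + 95/51) + 58/3 = ((10*14)*(-92) + 95*(1/51)) + 58/3 = (140*(-92) + 95/51) + 58/3 = (-12880 + 95/51) + 58/3 = -656785/51 + 58/3 = -655799/51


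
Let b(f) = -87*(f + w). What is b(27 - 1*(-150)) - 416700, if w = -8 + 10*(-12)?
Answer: -420963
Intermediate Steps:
w = -128 (w = -8 - 120 = -128)
b(f) = 11136 - 87*f (b(f) = -87*(f - 128) = -87*(-128 + f) = 11136 - 87*f)
b(27 - 1*(-150)) - 416700 = (11136 - 87*(27 - 1*(-150))) - 416700 = (11136 - 87*(27 + 150)) - 416700 = (11136 - 87*177) - 416700 = (11136 - 15399) - 416700 = -4263 - 416700 = -420963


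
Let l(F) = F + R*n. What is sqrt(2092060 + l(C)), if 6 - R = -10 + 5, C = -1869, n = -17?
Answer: 2*sqrt(522501) ≈ 1445.7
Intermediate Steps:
R = 11 (R = 6 - (-10 + 5) = 6 - 1*(-5) = 6 + 5 = 11)
l(F) = -187 + F (l(F) = F + 11*(-17) = F - 187 = -187 + F)
sqrt(2092060 + l(C)) = sqrt(2092060 + (-187 - 1869)) = sqrt(2092060 - 2056) = sqrt(2090004) = 2*sqrt(522501)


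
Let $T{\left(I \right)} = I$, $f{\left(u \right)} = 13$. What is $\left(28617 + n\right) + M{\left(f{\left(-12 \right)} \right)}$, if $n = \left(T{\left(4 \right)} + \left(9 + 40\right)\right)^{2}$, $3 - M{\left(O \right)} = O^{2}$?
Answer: $31260$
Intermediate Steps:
$M{\left(O \right)} = 3 - O^{2}$
$n = 2809$ ($n = \left(4 + \left(9 + 40\right)\right)^{2} = \left(4 + 49\right)^{2} = 53^{2} = 2809$)
$\left(28617 + n\right) + M{\left(f{\left(-12 \right)} \right)} = \left(28617 + 2809\right) + \left(3 - 13^{2}\right) = 31426 + \left(3 - 169\right) = 31426 - 166 = 31260$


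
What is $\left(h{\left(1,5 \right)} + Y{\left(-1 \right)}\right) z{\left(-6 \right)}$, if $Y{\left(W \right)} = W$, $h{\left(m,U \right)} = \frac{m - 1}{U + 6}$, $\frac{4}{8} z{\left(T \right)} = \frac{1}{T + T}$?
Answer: $\frac{1}{6} \approx 0.16667$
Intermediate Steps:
$z{\left(T \right)} = \frac{1}{T}$ ($z{\left(T \right)} = \frac{2}{T + T} = \frac{2}{2 T} = 2 \frac{1}{2 T} = \frac{1}{T}$)
$h{\left(m,U \right)} = \frac{-1 + m}{6 + U}$
$\left(h{\left(1,5 \right)} + Y{\left(-1 \right)}\right) z{\left(-6 \right)} = \frac{\frac{-1 + 1}{6 + 5} - 1}{-6} = \left(\frac{1}{11} \cdot 0 - 1\right) \left(- \frac{1}{6}\right) = \left(0 - 1\right) \left(- \frac{1}{6}\right) = \left(-1\right) \left(- \frac{1}{6}\right) = \frac{1}{6}$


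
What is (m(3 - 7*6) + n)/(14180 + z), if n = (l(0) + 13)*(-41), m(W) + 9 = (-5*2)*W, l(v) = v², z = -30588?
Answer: 19/2051 ≈ 0.0092638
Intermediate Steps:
m(W) = -9 - 10*W (m(W) = -9 + (-5*2)*W = -9 - 10*W)
n = -533 (n = (0² + 13)*(-41) = (0 + 13)*(-41) = 13*(-41) = -533)
(m(3 - 7*6) + n)/(14180 + z) = ((-9 - 10*(3 - 7*6)) - 533)/(14180 - 30588) = ((-9 - 10*(3 - 42)) - 533)/(-16408) = ((-9 - 10*(-39)) - 533)*(-1/16408) = ((-9 + 390) - 533)*(-1/16408) = (381 - 533)*(-1/16408) = -152*(-1/16408) = 19/2051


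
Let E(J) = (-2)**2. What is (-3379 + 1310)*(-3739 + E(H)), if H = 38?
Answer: 7727715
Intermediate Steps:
E(J) = 4
(-3379 + 1310)*(-3739 + E(H)) = (-3379 + 1310)*(-3739 + 4) = -2069*(-3735) = 7727715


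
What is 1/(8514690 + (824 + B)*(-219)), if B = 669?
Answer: 1/8187723 ≈ 1.2213e-7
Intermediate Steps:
1/(8514690 + (824 + B)*(-219)) = 1/(8514690 + (824 + 669)*(-219)) = 1/(8514690 + 1493*(-219)) = 1/(8514690 - 326967) = 1/8187723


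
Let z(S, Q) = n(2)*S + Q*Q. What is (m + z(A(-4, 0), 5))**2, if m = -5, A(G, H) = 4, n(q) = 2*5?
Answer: 3600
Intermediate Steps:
n(q) = 10
z(S, Q) = Q**2 + 10*S (z(S, Q) = 10*S + Q*Q = 10*S + Q**2 = Q**2 + 10*S)
(m + z(A(-4, 0), 5))**2 = (-5 + (5**2 + 10*4))**2 = (-5 + (25 + 40))**2 = (-5 + 65)**2 = 60**2 = 3600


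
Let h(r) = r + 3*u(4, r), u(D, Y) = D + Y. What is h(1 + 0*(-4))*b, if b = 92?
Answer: 1472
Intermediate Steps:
h(r) = 12 + 4*r (h(r) = r + 3*(4 + r) = r + (12 + 3*r) = 12 + 4*r)
h(1 + 0*(-4))*b = (12 + 4*(1 + 0*(-4)))*92 = (12 + 4*(1 + 0))*92 = (12 + 4*1)*92 = (12 + 4)*92 = 16*92 = 1472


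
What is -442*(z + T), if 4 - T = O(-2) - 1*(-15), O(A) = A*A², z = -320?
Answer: 142766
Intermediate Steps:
O(A) = A³
T = -3 (T = 4 - ((-2)³ - 1*(-15)) = 4 - (-8 + 15) = 4 - 1*7 = 4 - 7 = -3)
-442*(z + T) = -442*(-320 - 3) = -442*(-323) = 142766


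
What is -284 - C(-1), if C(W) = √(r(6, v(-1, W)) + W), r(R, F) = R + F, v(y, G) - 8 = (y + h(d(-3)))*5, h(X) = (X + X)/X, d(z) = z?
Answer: -284 - 3*√2 ≈ -288.24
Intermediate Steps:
h(X) = 2 (h(X) = (2*X)/X = 2)
v(y, G) = 18 + 5*y (v(y, G) = 8 + (y + 2)*5 = 8 + (2 + y)*5 = 8 + (10 + 5*y) = 18 + 5*y)
r(R, F) = F + R
C(W) = √(19 + W) (C(W) = √(((18 + 5*(-1)) + 6) + W) = √(((18 - 5) + 6) + W) = √((13 + 6) + W) = √(19 + W))
-284 - C(-1) = -284 - √(19 - 1) = -284 - √18 = -284 - 3*√2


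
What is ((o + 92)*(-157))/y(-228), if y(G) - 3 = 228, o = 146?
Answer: -5338/33 ≈ -161.76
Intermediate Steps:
y(G) = 231 (y(G) = 3 + 228 = 231)
((o + 92)*(-157))/y(-228) = ((146 + 92)*(-157))/231 = (238*(-157))*(1/231) = -37366*1/231 = -5338/33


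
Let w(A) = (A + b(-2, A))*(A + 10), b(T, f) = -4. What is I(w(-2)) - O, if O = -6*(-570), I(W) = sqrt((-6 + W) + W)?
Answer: -3420 + I*sqrt(102) ≈ -3420.0 + 10.1*I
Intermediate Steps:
w(A) = (-4 + A)*(10 + A) (w(A) = (A - 4)*(A + 10) = (-4 + A)*(10 + A))
I(W) = sqrt(-6 + 2*W)
O = 3420
I(w(-2)) - O = sqrt(-6 + 2*(-40 + (-2)**2 + 6*(-2))) - 1*3420 = sqrt(-6 + 2*(-40 + 4 - 12)) - 3420 = sqrt(-6 + 2*(-48)) - 3420 = sqrt(-6 - 96) - 3420 = sqrt(-102) - 3420 = I*sqrt(102) - 3420 = -3420 + I*sqrt(102)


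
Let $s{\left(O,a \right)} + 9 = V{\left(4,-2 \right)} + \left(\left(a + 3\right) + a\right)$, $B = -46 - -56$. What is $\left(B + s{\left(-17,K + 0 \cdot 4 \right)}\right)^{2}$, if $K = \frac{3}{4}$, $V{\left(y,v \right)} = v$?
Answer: $\frac{49}{4} \approx 12.25$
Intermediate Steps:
$K = \frac{3}{4}$ ($K = 3 \cdot \frac{1}{4} = \frac{3}{4} \approx 0.75$)
$B = 10$ ($B = -46 + 56 = 10$)
$s{\left(O,a \right)} = -8 + 2 a$ ($s{\left(O,a \right)} = -9 + \left(-2 + \left(\left(a + 3\right) + a\right)\right) = -9 + \left(-2 + \left(\left(3 + a\right) + a\right)\right) = -9 + \left(-2 + \left(3 + 2 a\right)\right) = -9 + \left(1 + 2 a\right) = -8 + 2 a$)
$\left(B + s{\left(-17,K + 0 \cdot 4 \right)}\right)^{2} = \left(10 - \left(8 - 2 \left(\frac{3}{4} + 0 \cdot 4\right)\right)\right)^{2} = \left(10 - \left(8 - 2 \left(\frac{3}{4} + 0\right)\right)\right)^{2} = \left(10 + \left(-8 + 2 \cdot \frac{3}{4}\right)\right)^{2} = \left(10 + \left(-8 + \frac{3}{2}\right)\right)^{2} = \left(10 - \frac{13}{2}\right)^{2} = \left(\frac{7}{2}\right)^{2} = \frac{49}{4}$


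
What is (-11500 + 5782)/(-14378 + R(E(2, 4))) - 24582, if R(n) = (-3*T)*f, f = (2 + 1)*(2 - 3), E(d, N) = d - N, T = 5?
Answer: -352328088/14333 ≈ -24582.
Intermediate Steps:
f = -3 (f = 3*(-1) = -3)
R(n) = 45 (R(n) = -3*5*(-3) = -15*(-3) = 45)
(-11500 + 5782)/(-14378 + R(E(2, 4))) - 24582 = (-11500 + 5782)/(-14378 + 45) - 24582 = -5718/(-14333) - 24582 = -5718*(-1/14333) - 24582 = 5718/14333 - 24582 = -352328088/14333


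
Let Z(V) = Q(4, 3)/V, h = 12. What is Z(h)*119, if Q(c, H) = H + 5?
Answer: 238/3 ≈ 79.333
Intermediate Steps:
Q(c, H) = 5 + H
Z(V) = 8/V (Z(V) = (5 + 3)/V = 8/V)
Z(h)*119 = (8/12)*119 = (8*(1/12))*119 = (⅔)*119 = 238/3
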